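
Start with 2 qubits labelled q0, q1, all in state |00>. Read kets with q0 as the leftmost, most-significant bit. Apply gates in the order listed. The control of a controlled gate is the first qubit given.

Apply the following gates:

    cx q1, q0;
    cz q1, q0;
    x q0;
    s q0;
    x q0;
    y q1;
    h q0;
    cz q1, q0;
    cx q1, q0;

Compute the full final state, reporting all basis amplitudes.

The final amplitudes are 0 on |00>, sqrt(2)/2 on |01>, 0 on |10>, -sqrt(2)/2 on |11>.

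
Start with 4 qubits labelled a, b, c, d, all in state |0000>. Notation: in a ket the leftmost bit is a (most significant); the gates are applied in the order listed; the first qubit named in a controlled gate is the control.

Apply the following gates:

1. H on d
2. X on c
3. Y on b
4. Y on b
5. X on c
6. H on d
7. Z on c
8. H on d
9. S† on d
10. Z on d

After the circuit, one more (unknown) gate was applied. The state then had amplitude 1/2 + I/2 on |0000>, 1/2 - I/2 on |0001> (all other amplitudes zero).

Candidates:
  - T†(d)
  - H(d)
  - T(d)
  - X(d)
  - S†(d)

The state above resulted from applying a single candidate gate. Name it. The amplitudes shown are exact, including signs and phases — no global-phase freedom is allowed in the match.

The applied gate was H(d).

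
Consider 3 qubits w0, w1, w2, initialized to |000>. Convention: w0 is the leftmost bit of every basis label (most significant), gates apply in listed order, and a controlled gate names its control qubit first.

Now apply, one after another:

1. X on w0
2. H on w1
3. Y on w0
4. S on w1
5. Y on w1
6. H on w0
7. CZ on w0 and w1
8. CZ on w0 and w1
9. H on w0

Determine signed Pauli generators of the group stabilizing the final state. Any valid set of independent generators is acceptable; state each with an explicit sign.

The stabilizer group can be generated by +IYI, +ZII, +IIZ, among other valid generating sets.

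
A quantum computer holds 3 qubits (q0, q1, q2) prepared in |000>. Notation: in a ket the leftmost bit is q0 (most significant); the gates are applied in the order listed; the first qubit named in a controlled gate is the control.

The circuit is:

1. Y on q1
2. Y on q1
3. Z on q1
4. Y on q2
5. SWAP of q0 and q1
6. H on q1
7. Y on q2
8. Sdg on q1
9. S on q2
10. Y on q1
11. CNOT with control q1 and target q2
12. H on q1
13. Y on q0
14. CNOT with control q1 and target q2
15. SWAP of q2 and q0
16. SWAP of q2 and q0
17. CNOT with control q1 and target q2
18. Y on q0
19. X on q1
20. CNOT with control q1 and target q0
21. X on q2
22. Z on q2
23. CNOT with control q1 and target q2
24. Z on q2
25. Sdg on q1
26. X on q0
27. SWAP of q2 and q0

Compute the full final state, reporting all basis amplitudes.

After the circuit, the state carries amplitude 0 on |000>, -I/2 on |001>, -I/2 on |010>, 0 on |011>, 0 on |100>, -1/2 on |101>, -1/2 on |110>, 0 on |111>.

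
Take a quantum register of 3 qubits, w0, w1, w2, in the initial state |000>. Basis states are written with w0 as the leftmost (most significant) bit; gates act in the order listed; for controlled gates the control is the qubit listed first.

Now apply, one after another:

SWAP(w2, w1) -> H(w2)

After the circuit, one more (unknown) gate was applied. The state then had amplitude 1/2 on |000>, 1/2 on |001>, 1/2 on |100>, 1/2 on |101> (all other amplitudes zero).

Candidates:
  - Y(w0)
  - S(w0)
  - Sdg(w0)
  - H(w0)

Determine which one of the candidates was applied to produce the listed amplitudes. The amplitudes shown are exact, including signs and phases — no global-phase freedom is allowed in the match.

The unique candidate consistent with the amplitudes is H(w0).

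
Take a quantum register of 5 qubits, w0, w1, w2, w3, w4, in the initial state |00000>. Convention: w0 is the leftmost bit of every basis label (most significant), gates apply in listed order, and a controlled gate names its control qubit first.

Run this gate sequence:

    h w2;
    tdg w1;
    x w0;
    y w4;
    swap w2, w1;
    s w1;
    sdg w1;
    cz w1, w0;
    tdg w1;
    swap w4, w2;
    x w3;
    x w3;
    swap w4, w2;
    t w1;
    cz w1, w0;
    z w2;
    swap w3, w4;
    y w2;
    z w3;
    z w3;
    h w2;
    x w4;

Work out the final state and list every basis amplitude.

The resulting statevector has amplitude -1/2 on |10011>, 1/2 on |10111>, -1/2 on |11011>, 1/2 on |11111>, and 0 on every other basis state. Key observation: the block from step 8 through step 15 cancels to the identity and can be dropped.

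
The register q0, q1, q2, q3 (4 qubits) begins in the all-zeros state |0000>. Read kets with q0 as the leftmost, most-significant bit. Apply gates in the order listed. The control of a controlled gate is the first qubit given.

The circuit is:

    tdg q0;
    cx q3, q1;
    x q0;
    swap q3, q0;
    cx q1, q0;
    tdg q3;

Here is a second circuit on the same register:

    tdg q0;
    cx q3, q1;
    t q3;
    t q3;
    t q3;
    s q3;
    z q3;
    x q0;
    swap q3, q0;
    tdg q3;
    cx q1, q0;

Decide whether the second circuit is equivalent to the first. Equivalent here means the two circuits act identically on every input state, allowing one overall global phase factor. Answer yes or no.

No — the two circuits implement different unitaries, even allowing a global phase.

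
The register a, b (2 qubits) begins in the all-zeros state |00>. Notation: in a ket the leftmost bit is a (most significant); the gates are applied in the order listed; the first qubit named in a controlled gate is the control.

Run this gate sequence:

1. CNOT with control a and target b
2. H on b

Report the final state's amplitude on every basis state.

The resulting statevector has amplitude sqrt(2)/2 on |00>, sqrt(2)/2 on |01>, 0 on |10>, 0 on |11>.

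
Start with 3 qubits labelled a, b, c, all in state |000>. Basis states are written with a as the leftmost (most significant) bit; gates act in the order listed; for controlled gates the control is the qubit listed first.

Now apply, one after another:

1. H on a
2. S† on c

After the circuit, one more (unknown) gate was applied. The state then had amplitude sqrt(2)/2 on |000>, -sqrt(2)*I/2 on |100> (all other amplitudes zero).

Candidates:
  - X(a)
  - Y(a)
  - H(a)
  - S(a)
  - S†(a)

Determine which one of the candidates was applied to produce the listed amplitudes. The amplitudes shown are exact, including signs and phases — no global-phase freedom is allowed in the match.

The unique candidate consistent with the amplitudes is S†(a).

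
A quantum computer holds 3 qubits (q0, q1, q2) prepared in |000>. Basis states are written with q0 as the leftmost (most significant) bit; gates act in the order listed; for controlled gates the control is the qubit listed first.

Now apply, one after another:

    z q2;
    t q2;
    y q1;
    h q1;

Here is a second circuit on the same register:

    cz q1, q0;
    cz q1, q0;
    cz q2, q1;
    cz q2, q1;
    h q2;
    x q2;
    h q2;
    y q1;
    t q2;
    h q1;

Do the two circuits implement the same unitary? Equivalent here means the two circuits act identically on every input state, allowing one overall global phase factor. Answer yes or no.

Yes: on every input state the two circuits agree up to one overall phase factor.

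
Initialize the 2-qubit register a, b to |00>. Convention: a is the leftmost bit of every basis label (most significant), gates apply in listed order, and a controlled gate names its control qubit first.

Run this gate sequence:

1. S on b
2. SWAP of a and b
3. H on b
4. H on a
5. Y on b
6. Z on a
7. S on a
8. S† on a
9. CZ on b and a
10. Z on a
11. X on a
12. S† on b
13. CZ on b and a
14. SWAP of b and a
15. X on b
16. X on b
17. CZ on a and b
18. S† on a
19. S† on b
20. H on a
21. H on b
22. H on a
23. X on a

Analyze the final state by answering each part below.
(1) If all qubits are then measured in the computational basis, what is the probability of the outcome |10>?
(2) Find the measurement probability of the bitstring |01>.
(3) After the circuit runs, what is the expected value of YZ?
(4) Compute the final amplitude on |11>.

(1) Outcome |10> occurs with probability 1/4.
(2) Outcome |01> occurs with probability 1/4.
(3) The expectation value of YZ is 1.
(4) The amplitude on |11> is sqrt(2)*(1 - I)/4.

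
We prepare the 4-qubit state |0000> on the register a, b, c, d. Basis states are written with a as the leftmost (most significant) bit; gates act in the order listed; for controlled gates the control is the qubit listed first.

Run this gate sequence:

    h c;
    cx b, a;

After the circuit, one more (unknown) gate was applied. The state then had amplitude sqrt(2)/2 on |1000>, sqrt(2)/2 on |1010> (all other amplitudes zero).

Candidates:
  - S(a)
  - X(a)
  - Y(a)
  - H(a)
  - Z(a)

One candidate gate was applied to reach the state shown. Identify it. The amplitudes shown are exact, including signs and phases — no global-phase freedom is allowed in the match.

The unique candidate consistent with the amplitudes is X(a).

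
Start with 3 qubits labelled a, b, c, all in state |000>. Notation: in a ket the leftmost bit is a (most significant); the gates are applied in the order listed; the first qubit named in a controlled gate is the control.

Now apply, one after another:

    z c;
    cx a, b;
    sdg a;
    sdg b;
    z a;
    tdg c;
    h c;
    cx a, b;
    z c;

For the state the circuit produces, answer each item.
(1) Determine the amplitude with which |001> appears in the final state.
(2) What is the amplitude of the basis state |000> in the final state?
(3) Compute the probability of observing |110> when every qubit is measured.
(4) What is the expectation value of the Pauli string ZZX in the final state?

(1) The amplitude on |001> is -sqrt(2)/2.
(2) |000> carries amplitude sqrt(2)/2 in the final state.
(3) A full measurement returns |110> with probability 0.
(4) The expectation value of ZZX is -1.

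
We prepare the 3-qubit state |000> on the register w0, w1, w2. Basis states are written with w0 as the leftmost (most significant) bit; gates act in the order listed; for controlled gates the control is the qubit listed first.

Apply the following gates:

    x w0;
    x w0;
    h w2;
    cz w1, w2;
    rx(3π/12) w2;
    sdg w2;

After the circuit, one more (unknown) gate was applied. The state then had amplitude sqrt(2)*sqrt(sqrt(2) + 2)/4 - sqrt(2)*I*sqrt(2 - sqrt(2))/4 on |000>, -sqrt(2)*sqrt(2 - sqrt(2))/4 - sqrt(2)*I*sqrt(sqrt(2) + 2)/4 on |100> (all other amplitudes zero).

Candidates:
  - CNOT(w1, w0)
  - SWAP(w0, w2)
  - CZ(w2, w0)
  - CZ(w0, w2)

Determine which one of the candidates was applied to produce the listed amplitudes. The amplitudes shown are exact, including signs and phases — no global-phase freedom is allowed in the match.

The unique candidate consistent with the amplitudes is SWAP(w0, w2). Key observation: steps 1-2 multiply out to the identity, so the circuit reduces to the remaining gates.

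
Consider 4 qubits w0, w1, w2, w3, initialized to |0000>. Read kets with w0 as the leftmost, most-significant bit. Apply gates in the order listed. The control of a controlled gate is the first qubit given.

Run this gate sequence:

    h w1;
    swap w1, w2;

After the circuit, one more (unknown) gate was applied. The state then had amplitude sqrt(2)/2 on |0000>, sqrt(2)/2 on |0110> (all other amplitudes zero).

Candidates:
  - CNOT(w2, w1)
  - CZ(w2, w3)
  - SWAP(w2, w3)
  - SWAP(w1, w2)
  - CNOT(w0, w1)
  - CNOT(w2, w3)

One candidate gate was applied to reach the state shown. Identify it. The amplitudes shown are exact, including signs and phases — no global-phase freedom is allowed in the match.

The applied gate was CNOT(w2, w1).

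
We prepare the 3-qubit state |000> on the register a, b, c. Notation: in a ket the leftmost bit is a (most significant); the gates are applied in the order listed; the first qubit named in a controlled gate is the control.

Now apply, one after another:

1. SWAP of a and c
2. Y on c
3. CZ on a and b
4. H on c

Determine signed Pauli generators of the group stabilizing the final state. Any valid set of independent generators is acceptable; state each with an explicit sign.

The stabilizer group can be generated by -IIX, +ZII, +IZI, among other valid generating sets.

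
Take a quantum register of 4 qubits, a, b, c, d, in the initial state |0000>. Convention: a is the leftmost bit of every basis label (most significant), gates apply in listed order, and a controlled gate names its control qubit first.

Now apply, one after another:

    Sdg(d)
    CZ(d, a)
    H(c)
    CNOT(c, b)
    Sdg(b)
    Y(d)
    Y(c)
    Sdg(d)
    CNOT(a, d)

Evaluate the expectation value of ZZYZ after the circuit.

In the final state, ZZYZ has expectation 0.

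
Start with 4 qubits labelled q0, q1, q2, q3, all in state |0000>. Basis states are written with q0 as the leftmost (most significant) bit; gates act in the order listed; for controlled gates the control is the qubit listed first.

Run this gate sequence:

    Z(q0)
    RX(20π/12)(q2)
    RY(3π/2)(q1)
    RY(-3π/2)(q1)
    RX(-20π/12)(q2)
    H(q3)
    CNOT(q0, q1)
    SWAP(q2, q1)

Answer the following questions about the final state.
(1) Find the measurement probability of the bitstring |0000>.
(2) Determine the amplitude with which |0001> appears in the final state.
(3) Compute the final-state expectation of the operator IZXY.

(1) A full measurement returns |0000> with probability 1/2.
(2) |0001> carries amplitude sqrt(2)/2 in the final state.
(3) The expectation value of IZXY is 0.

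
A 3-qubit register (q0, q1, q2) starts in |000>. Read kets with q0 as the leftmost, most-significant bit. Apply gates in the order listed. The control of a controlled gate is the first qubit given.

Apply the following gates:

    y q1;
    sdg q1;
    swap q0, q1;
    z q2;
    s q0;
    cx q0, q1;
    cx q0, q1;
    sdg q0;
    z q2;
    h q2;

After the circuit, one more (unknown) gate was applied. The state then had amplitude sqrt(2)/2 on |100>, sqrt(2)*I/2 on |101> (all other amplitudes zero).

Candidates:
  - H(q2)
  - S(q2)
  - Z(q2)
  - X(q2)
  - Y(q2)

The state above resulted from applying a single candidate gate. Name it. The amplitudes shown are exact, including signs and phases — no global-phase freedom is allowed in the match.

The applied gate was S(q2). Key observation: steps 4-9 multiply out to the identity, so the circuit reduces to the remaining gates.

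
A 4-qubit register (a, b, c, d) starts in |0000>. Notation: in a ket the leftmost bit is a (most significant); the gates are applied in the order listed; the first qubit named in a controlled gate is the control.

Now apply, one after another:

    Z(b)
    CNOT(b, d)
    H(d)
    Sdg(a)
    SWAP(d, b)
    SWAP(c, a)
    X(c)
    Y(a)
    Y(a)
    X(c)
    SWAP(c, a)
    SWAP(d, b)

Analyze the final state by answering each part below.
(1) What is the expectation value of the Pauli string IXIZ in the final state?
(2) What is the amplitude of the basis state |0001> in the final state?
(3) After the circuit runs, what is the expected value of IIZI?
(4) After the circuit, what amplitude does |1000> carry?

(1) The observable IXIZ averages to 0. Key observation: the block from step 5 through step 12 cancels to the identity and can be dropped.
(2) |0001> carries amplitude sqrt(2)/2 in the final state.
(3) The expectation value of IIZI is 1.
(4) |1000> carries amplitude 0 in the final state.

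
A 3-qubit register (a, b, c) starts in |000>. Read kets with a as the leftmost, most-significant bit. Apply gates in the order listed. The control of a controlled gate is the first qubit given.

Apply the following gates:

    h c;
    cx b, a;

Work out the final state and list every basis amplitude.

The resulting statevector has amplitude sqrt(2)/2 on |000>, sqrt(2)/2 on |001>, and 0 on every other basis state.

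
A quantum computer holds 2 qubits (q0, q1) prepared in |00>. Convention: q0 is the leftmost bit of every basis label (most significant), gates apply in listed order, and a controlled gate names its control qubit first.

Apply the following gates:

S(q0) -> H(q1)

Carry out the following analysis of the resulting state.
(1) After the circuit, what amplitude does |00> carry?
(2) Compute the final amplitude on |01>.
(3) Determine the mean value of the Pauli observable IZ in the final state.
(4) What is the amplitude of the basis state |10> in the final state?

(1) The final state's coefficient on |00> equals sqrt(2)/2.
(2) The amplitude on |01> is sqrt(2)/2.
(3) The observable IZ averages to 0.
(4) |10> carries amplitude 0 in the final state.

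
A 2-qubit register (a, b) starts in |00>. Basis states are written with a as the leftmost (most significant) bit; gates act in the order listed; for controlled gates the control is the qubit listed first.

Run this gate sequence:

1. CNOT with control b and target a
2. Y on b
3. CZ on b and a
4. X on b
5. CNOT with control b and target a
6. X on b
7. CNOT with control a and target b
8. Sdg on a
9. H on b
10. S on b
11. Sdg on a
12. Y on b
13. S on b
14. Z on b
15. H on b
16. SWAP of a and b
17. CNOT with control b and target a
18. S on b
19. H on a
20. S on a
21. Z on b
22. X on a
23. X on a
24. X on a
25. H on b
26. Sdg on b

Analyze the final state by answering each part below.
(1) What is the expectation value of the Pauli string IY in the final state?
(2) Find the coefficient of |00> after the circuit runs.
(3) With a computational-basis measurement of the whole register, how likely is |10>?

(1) The observable IY averages to -1. Key observation: gates 23-24 undo each other exactly, leaving only the rest of the circuit to track.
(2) |00> carries amplitude -1/2 in the final state.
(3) The probability of measuring |10> is 1/4.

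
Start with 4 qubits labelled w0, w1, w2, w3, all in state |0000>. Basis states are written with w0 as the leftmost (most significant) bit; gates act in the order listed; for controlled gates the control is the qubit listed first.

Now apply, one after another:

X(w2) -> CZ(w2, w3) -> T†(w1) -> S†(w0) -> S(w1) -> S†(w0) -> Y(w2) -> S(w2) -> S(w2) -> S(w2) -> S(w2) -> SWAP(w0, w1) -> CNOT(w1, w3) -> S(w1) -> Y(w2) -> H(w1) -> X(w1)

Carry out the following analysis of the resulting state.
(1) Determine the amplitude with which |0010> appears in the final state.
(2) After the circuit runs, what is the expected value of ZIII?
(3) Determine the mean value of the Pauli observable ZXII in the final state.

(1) The final state's coefficient on |0010> equals sqrt(2)/2. Key observation: gates 8-11 undo each other exactly, leaving only the rest of the circuit to track.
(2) The expectation value of ZIII is 1.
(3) In the final state, ZXII has expectation 1.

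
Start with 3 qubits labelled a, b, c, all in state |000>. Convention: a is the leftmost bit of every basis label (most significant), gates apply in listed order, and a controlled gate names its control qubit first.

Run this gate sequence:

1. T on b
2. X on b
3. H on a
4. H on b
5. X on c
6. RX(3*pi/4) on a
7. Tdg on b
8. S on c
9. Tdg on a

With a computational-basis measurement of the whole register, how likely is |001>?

A full measurement returns |001> with probability 1/4.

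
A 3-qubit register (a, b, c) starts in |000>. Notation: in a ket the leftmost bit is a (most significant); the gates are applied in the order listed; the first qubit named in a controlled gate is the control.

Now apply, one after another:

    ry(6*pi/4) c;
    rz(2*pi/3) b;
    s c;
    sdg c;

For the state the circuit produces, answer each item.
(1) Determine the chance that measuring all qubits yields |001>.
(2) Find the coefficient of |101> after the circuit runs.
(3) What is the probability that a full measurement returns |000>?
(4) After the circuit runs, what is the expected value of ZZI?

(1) The probability of measuring |001> is 1/2. Key observation: steps 3-4 multiply out to the identity, so the circuit reduces to the remaining gates.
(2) |101> carries amplitude 0 in the final state.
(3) A full measurement returns |000> with probability 1/2.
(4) The expectation value of ZZI is 1.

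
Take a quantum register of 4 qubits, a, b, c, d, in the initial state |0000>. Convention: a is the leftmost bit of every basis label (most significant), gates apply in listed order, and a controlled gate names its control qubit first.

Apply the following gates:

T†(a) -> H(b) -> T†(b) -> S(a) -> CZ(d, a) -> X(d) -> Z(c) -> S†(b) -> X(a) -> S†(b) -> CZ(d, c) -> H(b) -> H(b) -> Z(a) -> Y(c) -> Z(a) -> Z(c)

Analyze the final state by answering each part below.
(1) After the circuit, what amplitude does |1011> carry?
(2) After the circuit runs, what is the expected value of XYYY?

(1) |1011> carries amplitude -sqrt(2)*I/2 in the final state.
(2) In the final state, XYYY has expectation 0.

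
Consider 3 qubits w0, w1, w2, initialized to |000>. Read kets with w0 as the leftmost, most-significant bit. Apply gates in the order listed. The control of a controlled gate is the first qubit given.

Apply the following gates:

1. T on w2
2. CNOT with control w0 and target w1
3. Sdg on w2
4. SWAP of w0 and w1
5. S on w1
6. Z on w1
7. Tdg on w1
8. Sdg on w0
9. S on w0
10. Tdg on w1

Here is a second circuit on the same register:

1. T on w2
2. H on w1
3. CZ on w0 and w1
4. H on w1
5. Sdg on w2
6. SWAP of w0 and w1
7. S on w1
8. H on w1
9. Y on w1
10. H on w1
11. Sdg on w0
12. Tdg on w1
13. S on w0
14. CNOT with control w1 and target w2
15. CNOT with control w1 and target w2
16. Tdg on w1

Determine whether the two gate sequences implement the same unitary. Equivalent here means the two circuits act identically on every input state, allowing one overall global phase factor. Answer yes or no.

No — the two circuits implement different unitaries, even allowing a global phase.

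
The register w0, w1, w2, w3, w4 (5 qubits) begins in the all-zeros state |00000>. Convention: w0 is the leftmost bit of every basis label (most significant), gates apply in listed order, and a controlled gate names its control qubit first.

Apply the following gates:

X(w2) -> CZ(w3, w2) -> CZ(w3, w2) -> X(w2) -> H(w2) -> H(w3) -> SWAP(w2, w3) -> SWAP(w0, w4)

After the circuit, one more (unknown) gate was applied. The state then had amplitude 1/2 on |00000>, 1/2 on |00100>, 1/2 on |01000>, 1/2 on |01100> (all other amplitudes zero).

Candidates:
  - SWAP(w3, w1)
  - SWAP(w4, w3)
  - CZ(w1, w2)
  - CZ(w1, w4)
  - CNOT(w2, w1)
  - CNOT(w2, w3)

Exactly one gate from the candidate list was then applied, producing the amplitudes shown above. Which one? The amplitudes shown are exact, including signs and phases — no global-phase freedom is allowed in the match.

It was SWAP(w3, w1) that produced the state shown. Key observation: steps 1-4 multiply out to the identity, so the circuit reduces to the remaining gates.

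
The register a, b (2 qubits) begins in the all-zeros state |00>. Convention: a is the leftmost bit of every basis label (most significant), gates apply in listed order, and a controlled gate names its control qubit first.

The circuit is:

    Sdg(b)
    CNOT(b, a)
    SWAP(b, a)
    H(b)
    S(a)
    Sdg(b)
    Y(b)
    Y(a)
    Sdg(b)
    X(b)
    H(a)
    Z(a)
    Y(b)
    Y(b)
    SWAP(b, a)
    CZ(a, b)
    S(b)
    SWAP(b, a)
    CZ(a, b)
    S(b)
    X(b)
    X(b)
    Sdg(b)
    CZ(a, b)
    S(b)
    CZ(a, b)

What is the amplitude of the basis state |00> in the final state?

|00> carries amplitude I/2 in the final state. Key observation: gates 19-24 undo each other exactly, leaving only the rest of the circuit to track.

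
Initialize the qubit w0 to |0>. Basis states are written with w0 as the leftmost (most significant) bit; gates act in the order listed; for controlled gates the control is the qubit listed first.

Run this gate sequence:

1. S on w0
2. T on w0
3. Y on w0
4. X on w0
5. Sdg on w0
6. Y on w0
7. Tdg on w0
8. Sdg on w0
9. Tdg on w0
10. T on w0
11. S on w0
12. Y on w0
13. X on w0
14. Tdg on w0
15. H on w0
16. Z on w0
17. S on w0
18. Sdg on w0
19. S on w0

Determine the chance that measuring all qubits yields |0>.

The probability of measuring |0> is 1/2.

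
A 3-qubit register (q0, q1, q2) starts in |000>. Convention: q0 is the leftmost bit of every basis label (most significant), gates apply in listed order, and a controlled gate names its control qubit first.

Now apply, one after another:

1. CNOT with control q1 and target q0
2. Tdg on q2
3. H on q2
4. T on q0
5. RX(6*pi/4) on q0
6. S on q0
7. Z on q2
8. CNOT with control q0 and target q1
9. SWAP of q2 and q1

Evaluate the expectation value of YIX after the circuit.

The observable YIX averages to 0.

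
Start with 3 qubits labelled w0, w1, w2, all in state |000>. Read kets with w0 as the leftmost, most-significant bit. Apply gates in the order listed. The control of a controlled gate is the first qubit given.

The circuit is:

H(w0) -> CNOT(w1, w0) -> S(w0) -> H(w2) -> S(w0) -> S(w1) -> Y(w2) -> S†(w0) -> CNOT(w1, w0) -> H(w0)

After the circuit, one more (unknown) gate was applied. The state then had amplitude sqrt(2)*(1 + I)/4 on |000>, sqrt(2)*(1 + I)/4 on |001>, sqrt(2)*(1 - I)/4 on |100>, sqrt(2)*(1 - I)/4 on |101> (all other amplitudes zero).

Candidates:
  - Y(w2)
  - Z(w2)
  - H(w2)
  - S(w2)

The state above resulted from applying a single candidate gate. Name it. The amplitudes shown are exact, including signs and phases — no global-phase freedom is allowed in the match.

It was Y(w2) that produced the state shown.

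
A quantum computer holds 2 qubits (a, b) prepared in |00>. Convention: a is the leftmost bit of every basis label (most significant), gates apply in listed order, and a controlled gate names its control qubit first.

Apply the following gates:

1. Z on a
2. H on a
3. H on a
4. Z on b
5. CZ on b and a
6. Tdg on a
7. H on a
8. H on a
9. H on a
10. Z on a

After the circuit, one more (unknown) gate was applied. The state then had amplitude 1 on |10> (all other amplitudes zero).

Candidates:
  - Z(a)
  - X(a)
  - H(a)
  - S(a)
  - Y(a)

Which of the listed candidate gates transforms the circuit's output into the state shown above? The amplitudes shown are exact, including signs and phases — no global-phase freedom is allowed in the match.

It was H(a) that produced the state shown.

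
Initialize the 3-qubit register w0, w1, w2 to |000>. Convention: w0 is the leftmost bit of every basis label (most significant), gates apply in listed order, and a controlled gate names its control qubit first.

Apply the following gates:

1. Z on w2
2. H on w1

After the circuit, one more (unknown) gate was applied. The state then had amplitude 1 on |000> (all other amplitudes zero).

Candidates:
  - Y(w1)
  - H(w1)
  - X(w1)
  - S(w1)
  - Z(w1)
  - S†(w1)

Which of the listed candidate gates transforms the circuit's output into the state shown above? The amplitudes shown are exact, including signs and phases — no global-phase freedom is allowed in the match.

The applied gate was H(w1).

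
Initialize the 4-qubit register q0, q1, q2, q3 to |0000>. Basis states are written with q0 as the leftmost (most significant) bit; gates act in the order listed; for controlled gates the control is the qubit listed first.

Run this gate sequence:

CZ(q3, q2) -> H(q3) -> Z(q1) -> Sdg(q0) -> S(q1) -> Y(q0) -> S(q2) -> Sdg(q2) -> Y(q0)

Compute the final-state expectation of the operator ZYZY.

The expectation value of ZYZY is 0. Key observation: gates 6-9 undo each other exactly, leaving only the rest of the circuit to track.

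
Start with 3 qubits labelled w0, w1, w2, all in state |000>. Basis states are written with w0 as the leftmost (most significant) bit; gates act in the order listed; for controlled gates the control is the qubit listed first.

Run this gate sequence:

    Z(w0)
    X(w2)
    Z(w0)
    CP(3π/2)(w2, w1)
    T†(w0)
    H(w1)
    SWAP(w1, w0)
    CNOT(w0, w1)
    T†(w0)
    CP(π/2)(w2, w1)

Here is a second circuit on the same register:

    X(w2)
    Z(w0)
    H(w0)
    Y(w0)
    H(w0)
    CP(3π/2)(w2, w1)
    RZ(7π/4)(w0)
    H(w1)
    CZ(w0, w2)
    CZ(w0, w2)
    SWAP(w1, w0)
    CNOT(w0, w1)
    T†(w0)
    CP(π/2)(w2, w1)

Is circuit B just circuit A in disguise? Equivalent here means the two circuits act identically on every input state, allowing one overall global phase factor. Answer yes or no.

No, they are not equivalent — no single phase factor reconciles the two unitaries.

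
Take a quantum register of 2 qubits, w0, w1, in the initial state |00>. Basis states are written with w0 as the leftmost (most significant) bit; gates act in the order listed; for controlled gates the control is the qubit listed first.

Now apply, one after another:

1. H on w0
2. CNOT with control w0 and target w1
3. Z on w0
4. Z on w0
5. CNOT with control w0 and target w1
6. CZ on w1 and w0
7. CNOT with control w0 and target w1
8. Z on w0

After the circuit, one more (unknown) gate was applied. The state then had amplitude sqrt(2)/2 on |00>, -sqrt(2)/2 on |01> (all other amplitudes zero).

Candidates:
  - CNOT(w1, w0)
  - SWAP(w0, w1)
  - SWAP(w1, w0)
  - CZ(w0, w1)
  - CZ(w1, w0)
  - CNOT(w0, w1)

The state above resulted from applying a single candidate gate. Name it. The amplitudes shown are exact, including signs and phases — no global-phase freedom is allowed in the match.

It was CNOT(w1, w0) that produced the state shown. Key observation: the block from step 2 through step 5 cancels to the identity and can be dropped.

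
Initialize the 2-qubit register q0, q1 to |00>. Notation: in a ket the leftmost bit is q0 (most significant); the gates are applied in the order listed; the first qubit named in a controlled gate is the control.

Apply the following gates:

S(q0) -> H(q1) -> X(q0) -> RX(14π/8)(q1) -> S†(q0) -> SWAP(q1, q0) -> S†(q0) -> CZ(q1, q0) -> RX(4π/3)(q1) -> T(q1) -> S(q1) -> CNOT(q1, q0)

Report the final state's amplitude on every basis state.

The resulting statevector has amplitude sqrt(6)*sqrt(sqrt(2) + 2)/8 + sqrt(6)*I*sqrt(2 - sqrt(2))/8 on |00>, -sqrt(2)*sqrt(2 - sqrt(2))*exp(I*pi/4)/8 + sqrt(2)*sqrt(sqrt(2) + 2)*exp(3*I*pi/4)/8 on |01>, -sqrt(6)*sqrt(2 - sqrt(2))/8 + sqrt(6)*I*sqrt(sqrt(2) + 2)/8 on |10>, sqrt(2)*sqrt(2 - sqrt(2))*exp(3*I*pi/4)/8 + sqrt(2)*sqrt(sqrt(2) + 2)*exp(I*pi/4)/8 on |11>.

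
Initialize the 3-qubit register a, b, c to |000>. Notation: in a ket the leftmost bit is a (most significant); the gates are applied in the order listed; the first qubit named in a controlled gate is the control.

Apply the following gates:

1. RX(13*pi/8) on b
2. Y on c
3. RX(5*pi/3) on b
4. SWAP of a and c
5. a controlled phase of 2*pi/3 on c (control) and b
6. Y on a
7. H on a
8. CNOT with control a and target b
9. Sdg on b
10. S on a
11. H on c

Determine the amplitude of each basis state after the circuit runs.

The resulting statevector has amplitude sin(7*pi/48)/2 on |000>, sin(7*pi/48)/2 on |001>, sin(17*pi/48)/2 on |010>, sin(17*pi/48)/2 on |011>, -sin(17*pi/48)/2 on |100>, -sin(17*pi/48)/2 on |101>, sin(7*pi/48)/2 on |110>, sin(7*pi/48)/2 on |111>.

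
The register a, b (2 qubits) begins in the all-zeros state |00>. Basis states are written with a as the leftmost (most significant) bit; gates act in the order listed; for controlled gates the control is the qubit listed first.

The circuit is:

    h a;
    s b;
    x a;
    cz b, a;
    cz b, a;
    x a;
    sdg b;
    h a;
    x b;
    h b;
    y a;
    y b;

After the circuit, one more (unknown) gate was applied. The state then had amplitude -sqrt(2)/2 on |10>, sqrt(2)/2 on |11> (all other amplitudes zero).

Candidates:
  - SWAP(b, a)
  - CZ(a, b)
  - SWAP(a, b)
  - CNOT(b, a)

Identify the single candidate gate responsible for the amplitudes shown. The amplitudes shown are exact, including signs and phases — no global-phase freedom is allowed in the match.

It was CZ(a, b) that produced the state shown. Key observation: gates 1-8 undo each other exactly, leaving only the rest of the circuit to track.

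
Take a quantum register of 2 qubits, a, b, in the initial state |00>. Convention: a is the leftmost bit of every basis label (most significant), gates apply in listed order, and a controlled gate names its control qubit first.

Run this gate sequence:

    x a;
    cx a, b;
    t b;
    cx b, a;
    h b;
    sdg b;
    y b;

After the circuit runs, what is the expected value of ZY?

The expectation value of ZY is 1.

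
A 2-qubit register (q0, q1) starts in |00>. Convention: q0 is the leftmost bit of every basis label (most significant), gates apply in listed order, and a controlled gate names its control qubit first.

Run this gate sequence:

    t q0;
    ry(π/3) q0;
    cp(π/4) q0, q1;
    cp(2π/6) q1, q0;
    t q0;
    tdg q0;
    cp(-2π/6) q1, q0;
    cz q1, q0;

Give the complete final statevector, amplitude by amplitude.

After the circuit, the state carries amplitude sqrt(3)/2 on |00>, 0 on |01>, 1/2 on |10>, 0 on |11>.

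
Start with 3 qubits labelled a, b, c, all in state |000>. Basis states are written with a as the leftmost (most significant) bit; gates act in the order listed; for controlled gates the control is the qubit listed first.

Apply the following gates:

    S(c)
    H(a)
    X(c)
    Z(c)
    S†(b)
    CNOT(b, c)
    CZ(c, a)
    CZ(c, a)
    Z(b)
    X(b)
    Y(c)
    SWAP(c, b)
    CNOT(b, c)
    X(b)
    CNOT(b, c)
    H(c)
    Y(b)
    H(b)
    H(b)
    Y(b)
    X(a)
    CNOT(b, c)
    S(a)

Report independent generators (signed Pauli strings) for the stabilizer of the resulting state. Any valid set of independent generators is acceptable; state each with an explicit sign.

The final state is stabilized by the group generated by +YII, +IIX, -IZI; other independent generating sets are equally valid.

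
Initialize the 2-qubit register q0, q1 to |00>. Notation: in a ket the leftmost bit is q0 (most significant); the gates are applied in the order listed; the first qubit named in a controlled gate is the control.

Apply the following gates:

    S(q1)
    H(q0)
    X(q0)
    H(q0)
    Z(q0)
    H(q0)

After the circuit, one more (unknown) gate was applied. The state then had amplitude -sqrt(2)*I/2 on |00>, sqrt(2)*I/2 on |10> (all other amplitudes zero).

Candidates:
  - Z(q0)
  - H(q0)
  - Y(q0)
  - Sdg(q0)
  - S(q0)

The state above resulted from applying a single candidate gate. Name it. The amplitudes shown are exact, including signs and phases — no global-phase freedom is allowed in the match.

The applied gate was Y(q0).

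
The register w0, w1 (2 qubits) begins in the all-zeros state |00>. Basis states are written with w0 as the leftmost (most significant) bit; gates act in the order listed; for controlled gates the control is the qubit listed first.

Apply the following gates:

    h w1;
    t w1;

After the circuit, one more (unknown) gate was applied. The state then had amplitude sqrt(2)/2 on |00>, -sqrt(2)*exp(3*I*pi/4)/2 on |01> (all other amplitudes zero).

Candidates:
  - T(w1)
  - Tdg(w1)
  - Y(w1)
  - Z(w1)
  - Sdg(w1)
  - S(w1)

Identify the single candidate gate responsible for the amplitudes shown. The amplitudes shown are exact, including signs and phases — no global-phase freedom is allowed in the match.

It was Sdg(w1) that produced the state shown.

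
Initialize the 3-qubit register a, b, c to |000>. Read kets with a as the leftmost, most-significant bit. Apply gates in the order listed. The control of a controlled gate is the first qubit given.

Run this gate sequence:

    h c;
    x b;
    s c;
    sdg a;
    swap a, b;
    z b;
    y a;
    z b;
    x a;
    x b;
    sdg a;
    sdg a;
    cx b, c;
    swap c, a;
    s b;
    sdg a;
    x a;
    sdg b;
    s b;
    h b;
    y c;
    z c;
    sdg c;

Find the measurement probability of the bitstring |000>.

The probability of measuring |000> is 1/4.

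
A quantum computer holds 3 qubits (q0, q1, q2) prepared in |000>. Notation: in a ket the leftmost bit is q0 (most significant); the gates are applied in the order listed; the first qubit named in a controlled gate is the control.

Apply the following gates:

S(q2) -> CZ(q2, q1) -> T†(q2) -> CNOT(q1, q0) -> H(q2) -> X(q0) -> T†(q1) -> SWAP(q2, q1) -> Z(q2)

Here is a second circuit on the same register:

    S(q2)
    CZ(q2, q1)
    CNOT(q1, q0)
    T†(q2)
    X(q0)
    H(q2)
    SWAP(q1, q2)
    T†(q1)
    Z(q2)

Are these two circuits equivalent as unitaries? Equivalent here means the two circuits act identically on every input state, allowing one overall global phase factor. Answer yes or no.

No — the two circuits implement different unitaries, even allowing a global phase.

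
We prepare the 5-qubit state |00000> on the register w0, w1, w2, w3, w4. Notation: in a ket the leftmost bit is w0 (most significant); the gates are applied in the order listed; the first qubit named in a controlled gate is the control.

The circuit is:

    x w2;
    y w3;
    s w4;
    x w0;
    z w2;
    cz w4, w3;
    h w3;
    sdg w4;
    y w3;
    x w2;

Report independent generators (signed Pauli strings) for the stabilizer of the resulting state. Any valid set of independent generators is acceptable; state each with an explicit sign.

The stabilizer group can be generated by +IIIXI, -ZIIII, +IZIII, +IIZII, +IIIIZ, among other valid generating sets.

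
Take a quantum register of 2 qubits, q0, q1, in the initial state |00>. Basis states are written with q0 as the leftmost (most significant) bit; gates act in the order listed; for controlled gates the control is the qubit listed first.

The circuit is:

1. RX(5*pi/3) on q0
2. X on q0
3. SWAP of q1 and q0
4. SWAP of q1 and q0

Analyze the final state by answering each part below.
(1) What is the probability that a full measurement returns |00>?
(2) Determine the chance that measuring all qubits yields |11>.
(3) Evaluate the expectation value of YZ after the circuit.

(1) The probability of measuring |00> is 1/4.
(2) A full measurement returns |11> with probability 0.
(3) The expectation value of YZ is -sqrt(3)/2.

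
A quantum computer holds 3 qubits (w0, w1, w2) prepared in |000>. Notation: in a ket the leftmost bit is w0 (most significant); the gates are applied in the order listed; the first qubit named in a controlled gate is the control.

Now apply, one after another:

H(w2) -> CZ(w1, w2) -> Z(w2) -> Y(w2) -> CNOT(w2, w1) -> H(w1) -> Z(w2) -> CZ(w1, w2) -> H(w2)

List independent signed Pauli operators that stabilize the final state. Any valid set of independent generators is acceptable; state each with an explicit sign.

The stabilizer group can be generated by +IXI, +ZII, -IIZ, among other valid generating sets.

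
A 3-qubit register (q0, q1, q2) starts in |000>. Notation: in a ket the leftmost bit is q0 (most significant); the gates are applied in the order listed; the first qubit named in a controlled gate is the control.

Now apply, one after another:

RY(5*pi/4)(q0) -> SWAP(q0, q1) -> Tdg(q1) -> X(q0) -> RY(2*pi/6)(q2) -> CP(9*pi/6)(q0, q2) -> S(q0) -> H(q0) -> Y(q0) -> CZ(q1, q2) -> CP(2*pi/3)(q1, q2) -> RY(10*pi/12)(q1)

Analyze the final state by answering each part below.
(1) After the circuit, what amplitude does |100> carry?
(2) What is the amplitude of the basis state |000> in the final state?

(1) The amplitude on |100> is (-3*sqrt(sqrt(2) + 2)/16 - sqrt(3*sqrt(2) + 6)/16 + (-3 + sqrt(3))*sqrt(2 - sqrt(2))*exp(I*pi/4)/16)*exp(3*I*pi/4).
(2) |000> carries amplitude (-3*sqrt(sqrt(2) + 2)/16 - sqrt(3*sqrt(2) + 6)/16 + (-3 + sqrt(3))*sqrt(2 - sqrt(2))*exp(I*pi/4)/16)*exp(3*I*pi/4) in the final state.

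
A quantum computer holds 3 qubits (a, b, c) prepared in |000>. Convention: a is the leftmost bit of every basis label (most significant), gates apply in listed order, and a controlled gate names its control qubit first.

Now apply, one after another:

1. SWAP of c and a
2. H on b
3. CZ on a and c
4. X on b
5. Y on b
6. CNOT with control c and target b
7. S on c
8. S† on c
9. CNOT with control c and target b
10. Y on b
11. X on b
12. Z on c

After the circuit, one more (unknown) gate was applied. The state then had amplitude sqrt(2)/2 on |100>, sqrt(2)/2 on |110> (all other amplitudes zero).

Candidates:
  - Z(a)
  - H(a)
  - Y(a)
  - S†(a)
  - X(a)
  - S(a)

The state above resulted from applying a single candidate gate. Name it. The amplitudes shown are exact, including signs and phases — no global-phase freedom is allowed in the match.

It was X(a) that produced the state shown.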